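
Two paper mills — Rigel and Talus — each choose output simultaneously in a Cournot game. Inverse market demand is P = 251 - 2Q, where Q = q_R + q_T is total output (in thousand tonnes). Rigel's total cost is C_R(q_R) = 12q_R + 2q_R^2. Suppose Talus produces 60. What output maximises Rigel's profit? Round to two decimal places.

14.88

With the rival's output fixed at 60, Rigel's profit is π_R = (251 - 2·60 - 2q_R)q_R - (12q_R + 2q_R²) = (131 - 2q_R)q_R - (12q_R + 2q_R²).
∂π_R/∂q_R = 119 - 8q_R = 0, so q_R = 119/8.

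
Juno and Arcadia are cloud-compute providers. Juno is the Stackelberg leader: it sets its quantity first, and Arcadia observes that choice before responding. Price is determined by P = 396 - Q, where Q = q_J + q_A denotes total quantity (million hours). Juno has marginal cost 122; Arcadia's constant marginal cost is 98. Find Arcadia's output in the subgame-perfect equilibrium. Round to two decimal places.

The follower Arcadia best-responds to any q_J: π_A = (396 - Q)q_A - 98q_A.
∂π_A/∂q_A = 298 - q_J - 2q_A = 0 gives the reaction function q_A = (298 - q_J)/2.
Juno substitutes q_A(q_J) into its own profit: π_J = q_J(396 - q_J - (298 - q_J)/2) - 122q_J = (247 - (1/2)q_J)q_J - 122q_J.
Leader FOC: 125 - q_J = 0, so q_J = 125.
Then q_A = (298 - 125)/2 = 173/2.

86.50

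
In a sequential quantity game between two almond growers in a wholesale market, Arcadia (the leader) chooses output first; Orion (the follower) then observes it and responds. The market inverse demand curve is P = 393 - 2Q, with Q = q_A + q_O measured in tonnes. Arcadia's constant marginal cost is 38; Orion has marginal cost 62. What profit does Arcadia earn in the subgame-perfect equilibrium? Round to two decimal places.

The follower Orion best-responds to any q_A: π_O = (393 - 2Q)q_O - 62q_O.
∂π_O/∂q_O = 331 - 2q_A - 4q_O = 0 gives the reaction function q_O = (331 - 2q_A)/4.
Arcadia substitutes q_O(q_A) into its own profit: π_A = q_A(393 - 2q_A - (331 - 2q_A)/2) - 38q_A = (455/2 - q_A)q_A - 38q_A.
Maximising: ∂π_A/∂q_A = 379/2 - 2q_A = 0, giving q_A = 379/4.
Then q_O = (331 - 2·(379/4))/4 = 283/8.
Price P = 393 - 2·(1041/8) = 531/4.
Arcadia's profit: (531/4 - 38)·(379/4) = 8977.5625.

8977.56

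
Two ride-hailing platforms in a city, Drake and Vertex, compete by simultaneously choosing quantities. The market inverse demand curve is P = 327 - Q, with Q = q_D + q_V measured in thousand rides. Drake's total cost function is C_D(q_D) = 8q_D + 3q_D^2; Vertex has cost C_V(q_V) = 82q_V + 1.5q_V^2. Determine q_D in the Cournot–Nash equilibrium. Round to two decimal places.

Drake's profit: π_D = (327 - Q)q_D - (8q_D + 3q_D²). Setting ∂π_D/∂q_D = 0: 319 - 8q_D - (q_V) = 0.
Vertex's first-order condition: 245 - 5q_V - (q_D) = 0.
Rearranging gives the reaction functions q_D = (319 - q_V)/8 and q_V = (245 - q_D)/5.
Substituting one into the other gives q_D = 450/13 and q_V = 547/13.

34.62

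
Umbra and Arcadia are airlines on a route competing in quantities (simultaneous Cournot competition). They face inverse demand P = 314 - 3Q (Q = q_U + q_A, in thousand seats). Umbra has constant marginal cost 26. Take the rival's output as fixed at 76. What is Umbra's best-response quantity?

With the rival's output fixed at 76, Umbra's profit is π_U = (314 - 3·76 - 3q_U)q_U - (26q_U) = (86 - 3q_U)q_U - (26q_U).
∂π_U/∂q_U = 60 - 6q_U = 0, so q_U = 10.

10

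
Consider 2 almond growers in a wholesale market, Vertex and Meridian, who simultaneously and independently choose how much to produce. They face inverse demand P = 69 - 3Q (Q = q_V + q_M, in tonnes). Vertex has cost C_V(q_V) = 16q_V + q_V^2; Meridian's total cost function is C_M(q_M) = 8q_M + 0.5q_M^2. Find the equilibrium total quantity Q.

11

Vertex's profit: π_V = (69 - 3Q)q_V - (16q_V + q_V²). Setting ∂π_V/∂q_V = 0: 53 - 8q_V - 3(q_M) = 0.
Meridian's profit: π_M = (69 - 3Q)q_M - (8q_M + (1/2)q_M²). Setting ∂π_M/∂q_M = 0: 61 - 7q_M - 3(q_V) = 0.
So q_V = (53 - 3q_M)/8 and q_M = (61 - 3q_V)/7.
Substituting one into the other gives q_V = 4 and q_M = 7.
Total output Q = 4 + 7 = 11.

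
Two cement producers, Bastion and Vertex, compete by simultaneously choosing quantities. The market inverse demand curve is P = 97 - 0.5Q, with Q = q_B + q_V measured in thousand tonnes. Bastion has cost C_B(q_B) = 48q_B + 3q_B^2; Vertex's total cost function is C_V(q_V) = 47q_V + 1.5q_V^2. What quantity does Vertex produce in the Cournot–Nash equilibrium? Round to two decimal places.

11.73

Bastion's profit: π_B = (97 - 0.5Q)q_B - (48q_B + 3q_B²). Setting ∂π_B/∂q_B = 0: 49 - 7q_B - (1/2)(q_V) = 0.
Vertex's first-order condition: 50 - 4q_V - (1/2)(q_B) = 0.
Rearranging gives the reaction functions q_B = (49 - (1/2)q_V)/7 and q_V = (50 - (1/2)q_B)/4.
Substituting one into the other gives q_B = 228/37 and q_V = 434/37.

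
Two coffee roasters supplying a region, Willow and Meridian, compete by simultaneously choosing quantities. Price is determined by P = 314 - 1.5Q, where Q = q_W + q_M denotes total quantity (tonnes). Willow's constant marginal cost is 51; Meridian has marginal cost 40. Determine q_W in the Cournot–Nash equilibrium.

56

Willow's profit: π_W = (314 - 1.5Q)q_W - (51q_W). Setting ∂π_W/∂q_W = 0: 263 - 3q_W - (3/2)(q_M) = 0.
Meridian's profit: π_M = (314 - 1.5Q)q_M - (40q_M). Setting ∂π_M/∂q_M = 0: 274 - 3q_M - (3/2)(q_W) = 0.
Rearranging gives the reaction functions q_W = (263 - (3/2)q_M)/3 and q_M = (274 - (3/2)q_W)/3.
Substituting one into the other gives q_W = 56 and q_M = 190/3.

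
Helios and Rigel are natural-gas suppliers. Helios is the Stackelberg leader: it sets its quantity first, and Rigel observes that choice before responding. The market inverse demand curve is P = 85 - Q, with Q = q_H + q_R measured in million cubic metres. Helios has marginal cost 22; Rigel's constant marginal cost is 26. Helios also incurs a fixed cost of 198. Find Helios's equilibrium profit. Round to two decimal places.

The follower Rigel best-responds to any q_H: π_R = (85 - Q)q_R - 26q_R.
Follower FOC: 59 - q_H - 2q_R = 0, so q_R(q_H) = (59 - q_H)/2.
Helios substitutes q_R(q_H) into its own profit: π_H = q_H(85 - q_H - (59 - q_H)/2) - 22q_H = (111/2 - (1/2)q_H)q_H - 22q_H.
Maximising: ∂π_H/∂q_H = 67/2 - q_H = 0, giving q_H = 67/2.
Then q_R = (59 - 67/2)/2 = 51/4.
Price P = 85 - 185/4 = 155/4.
Helios's profit: (155/4 - 22)·(67/2) - 198 = 363.1250.

363.13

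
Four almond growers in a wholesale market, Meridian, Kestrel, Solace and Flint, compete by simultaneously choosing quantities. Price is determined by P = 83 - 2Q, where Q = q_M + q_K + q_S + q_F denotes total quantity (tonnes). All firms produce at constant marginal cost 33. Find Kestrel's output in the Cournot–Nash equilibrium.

Each firm earns π_i = (83 - 2Q)q_i - 33q_i.
First-order condition (treating rivals' output as given): 50 - 4q_i - 2·Σ_{j≠i} q_j = 0.
With identical firms every q_j equals q_i, so Σ_{j≠i} q_j = 3q_i and 50 = 10q_i, giving q_i = 5.

5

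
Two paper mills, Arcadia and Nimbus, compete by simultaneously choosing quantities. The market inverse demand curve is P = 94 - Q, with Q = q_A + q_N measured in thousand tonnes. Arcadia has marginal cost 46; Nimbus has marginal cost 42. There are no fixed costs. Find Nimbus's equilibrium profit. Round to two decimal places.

Arcadia's profit: π_A = (94 - Q)q_A - (46q_A). Setting ∂π_A/∂q_A = 0: 48 - 2q_A - (q_N) = 0.
Nimbus's profit: π_N = (94 - Q)q_N - (42q_N). Setting ∂π_N/∂q_N = 0: 52 - 2q_N - (q_A) = 0.
So q_A = (48 - q_N)/2 and q_N = (52 - q_A)/2.
Solving the pair: q_A = 44/3, q_N = 56/3.
Price P = 94 - 100/3 = 182/3.
Nimbus's profit: (182/3 - 42)·(56/3) = 348.4444.

348.44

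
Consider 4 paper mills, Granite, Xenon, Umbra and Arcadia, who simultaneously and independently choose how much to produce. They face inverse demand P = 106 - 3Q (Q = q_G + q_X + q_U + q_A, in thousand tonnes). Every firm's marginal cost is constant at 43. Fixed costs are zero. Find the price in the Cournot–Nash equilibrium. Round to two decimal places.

Each firm earns π_i = (106 - 3Q)q_i - 43q_i.
Setting ∂π_i/∂q_i = 0 with rivals' quantities fixed: 63 - 6q_i - 3·Σ_{j≠i} q_j = 0.
By symmetry each firm produces the same amount; substituting Σ_{j≠i} q_j = 3q_i yields q_i = 63/15 = 21/5.
Total output Q = 84/5, so price P = 106 - 3·(84/5) = 278/5.

55.60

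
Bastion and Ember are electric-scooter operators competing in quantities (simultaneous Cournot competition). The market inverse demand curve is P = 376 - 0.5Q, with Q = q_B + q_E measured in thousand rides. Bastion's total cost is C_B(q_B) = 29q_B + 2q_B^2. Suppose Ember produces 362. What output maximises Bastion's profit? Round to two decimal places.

With the rival's output fixed at 362, Bastion's profit is π_B = (376 - (1/2)·362 - (1/2)q_B)q_B - (29q_B + 2q_B²) = (195 - (1/2)q_B)q_B - (29q_B + 2q_B²).
∂π_B/∂q_B = 166 - 5q_B = 0, so q_B = 166/5.

33.20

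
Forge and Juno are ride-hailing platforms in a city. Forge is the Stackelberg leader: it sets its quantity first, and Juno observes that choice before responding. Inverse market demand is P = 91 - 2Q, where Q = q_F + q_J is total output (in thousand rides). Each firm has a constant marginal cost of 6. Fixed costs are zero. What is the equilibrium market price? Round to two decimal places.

The follower Juno best-responds to any q_F: π_J = (91 - 2Q)q_J - 6q_J.
Setting the follower's marginal profit to zero, 85 - 2q_F - 4q_J = 0, i.e. q_J = (85 - 2q_F)/4.
The leader anticipates this reaction. Substituting into P = 91 - 2Q gives P = 97/2 - q_F, so π_F = (97/2 - q_F)q_F - 6q_F.
Maximising: ∂π_F/∂q_F = 85/2 - 2q_F = 0, giving q_F = 85/4.
Then q_J = (85 - 2·(85/4))/4 = 85/8.
Total output Q = 255/8, so price P = 91 - 2·(255/8) = 109/4.

27.25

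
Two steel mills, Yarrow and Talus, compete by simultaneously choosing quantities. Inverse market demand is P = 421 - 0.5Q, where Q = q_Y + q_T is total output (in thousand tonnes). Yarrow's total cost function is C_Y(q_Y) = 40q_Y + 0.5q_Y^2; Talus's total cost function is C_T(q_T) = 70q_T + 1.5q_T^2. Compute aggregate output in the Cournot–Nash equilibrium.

240

Yarrow's profit: π_Y = (421 - 0.5Q)q_Y - (40q_Y + (1/2)q_Y²). Setting ∂π_Y/∂q_Y = 0: 381 - 2q_Y - (1/2)(q_T) = 0.
Talus's profit: π_T = (421 - 0.5Q)q_T - (70q_T + (3/2)q_T²). Setting ∂π_T/∂q_T = 0: 351 - 4q_T - (1/2)(q_Y) = 0.
Rearranging gives the reaction functions q_Y = (381 - (1/2)q_T)/2 and q_T = (351 - (1/2)q_Y)/4.
Solving the pair: q_Y = 174, q_T = 66.
Total output Q = 174 + 66 = 240.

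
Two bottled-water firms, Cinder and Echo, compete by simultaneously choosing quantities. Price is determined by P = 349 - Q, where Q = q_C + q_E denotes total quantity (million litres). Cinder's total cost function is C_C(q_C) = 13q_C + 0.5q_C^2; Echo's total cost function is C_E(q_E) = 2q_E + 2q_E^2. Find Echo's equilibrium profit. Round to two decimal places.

Cinder's profit: π_C = (349 - Q)q_C - (13q_C + (1/2)q_C²). Setting ∂π_C/∂q_C = 0: 336 - 3q_C - (q_E) = 0.
Echo's profit: π_E = (349 - Q)q_E - (2q_E + 2q_E²). Setting ∂π_E/∂q_E = 0: 347 - 6q_E - (q_C) = 0.
Rearranging gives the reaction functions q_C = (336 - q_E)/3 and q_E = (347 - q_C)/6.
Solving the pair: q_C = 1669/17, q_E = 705/17.
Price P = 349 - 139.6471 = 209.3529.
Echo's profit: 209.3529·(705/17) - 2·(705/17) - 2(705/17)² = 5159.4291.

5159.43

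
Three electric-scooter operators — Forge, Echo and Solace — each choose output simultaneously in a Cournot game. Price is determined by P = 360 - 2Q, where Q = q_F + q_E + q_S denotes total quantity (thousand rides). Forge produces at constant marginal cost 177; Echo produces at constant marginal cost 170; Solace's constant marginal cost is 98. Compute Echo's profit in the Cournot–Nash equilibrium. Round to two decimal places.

488.28

Forge's profit: π_F = (360 - 2Q)q_F - (177q_F). Setting ∂π_F/∂q_F = 0: 183 - 4q_F - 2(q_E + q_S) = 0.
Echo's first-order condition: 190 - 4q_E - 2(q_F + q_S) = 0.
Solace's first-order condition: 262 - 4q_S - 2(q_F + q_E) = 0.
Summing all 3 equations gives 635 − 8Q = 0, hence Q = 635/8.
Back-substituting: q_F = (183 − 635/4)/2 = 97/8, q_E = (190 − 635/4)/2 = 125/8, q_S = (262 − 635/4)/2 = 413/8.
Price P = 360 - 2·(635/8) = 805/4.
Echo's profit: (805/4 - 170)·(125/8) = 488.2813.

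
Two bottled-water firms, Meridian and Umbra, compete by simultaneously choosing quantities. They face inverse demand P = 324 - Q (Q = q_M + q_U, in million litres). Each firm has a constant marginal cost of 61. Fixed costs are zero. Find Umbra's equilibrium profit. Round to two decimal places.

7685.44

Each firm earns π_i = (324 - Q)q_i - 61q_i.
Setting ∂π_i/∂q_i = 0 with rivals' quantities fixed: 263 - 2q_i - q_j = 0.
With identical firms every q_j equals q_i, so q_j = q_i and 263 = 3q_i, giving q_i = 263/3.
Price P = 324 - 526/3 = 446/3.
Umbra's profit: (446/3 - 61)·(263/3) = 7685.4444.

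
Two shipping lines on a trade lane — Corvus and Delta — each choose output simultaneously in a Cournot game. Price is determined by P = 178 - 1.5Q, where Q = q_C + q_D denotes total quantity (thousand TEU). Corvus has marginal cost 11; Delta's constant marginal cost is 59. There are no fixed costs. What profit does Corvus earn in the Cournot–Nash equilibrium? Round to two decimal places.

3424.07

Corvus's profit: π_C = (178 - 1.5Q)q_C - (11q_C). Setting ∂π_C/∂q_C = 0: 167 - 3q_C - (3/2)(q_D) = 0.
Delta's profit: π_D = (178 - 1.5Q)q_D - (59q_D). Setting ∂π_D/∂q_D = 0: 119 - 3q_D - (3/2)(q_C) = 0.
So q_C = (167 - (3/2)q_D)/3 and q_D = (119 - (3/2)q_C)/3.
Solving the pair: q_C = 430/9, q_D = 142/9.
Price P = 178 - (3/2)·(572/9) = 248/3.
Corvus's profit: (248/3 - 11)·(430/9) = 3424.0741.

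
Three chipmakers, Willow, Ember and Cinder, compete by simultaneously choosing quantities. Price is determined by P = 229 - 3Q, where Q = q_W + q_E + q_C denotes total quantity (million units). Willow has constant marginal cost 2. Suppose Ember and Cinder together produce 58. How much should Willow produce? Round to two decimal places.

8.83

With rivals' combined output fixed at 58, Willow's profit is π_W = (229 - 3·58 - 3q_W)q_W - (2q_W) = (55 - 3q_W)q_W - (2q_W).
∂π_W/∂q_W = 53 - 6q_W = 0, so q_W = 53/6.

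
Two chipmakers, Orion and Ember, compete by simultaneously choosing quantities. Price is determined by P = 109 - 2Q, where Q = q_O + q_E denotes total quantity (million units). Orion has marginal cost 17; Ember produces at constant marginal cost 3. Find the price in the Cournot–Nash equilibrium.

43

Orion's profit: π_O = (109 - 2Q)q_O - (17q_O). Setting ∂π_O/∂q_O = 0: 92 - 4q_O - 2(q_E) = 0.
Ember's profit: π_E = (109 - 2Q)q_E - (3q_E). Setting ∂π_E/∂q_E = 0: 106 - 4q_E - 2(q_O) = 0.
So q_O = (92 - 2q_E)/4 and q_E = (106 - 2q_O)/4.
Solving the pair: q_O = 13, q_E = 20.
Total output Q = 33, so price P = 109 - 2·33 = 43.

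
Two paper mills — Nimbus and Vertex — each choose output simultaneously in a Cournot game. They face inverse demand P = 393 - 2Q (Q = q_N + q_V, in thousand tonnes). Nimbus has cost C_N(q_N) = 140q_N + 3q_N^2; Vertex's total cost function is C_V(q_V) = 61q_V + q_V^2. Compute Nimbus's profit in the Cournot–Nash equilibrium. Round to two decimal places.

1162.81

Nimbus's profit: π_N = (393 - 2Q)q_N - (140q_N + 3q_N²). Setting ∂π_N/∂q_N = 0: 253 - 10q_N - 2(q_V) = 0.
Vertex's profit: π_V = (393 - 2Q)q_V - (61q_V + q_V²). Setting ∂π_V/∂q_V = 0: 332 - 6q_V - 2(q_N) = 0.
Rearranging gives the reaction functions q_N = (253 - 2q_V)/10 and q_V = (332 - 2q_N)/6.
Substituting one into the other gives q_N = 61/4 and q_V = 201/4.
Price P = 393 - 2·(131/2) = 262.
Nimbus's profit: 262·(61/4) - 140·(61/4) - 3(61/4)² = 1162.8125.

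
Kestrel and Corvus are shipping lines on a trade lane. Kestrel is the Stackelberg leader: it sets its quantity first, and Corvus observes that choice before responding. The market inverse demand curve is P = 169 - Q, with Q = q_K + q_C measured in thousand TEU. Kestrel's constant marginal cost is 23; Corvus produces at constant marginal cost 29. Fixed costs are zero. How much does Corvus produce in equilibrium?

Solve by backward induction. Given q_K, the follower Corvus maximises π_C = (169 - q_K - q_C)q_C - 29q_C.
Follower FOC: 140 - q_K - 2q_C = 0, so q_C(q_K) = (140 - q_K)/2.
Kestrel substitutes q_C(q_K) into its own profit: π_K = q_K(169 - q_K - (140 - q_K)/2) - 23q_K = (99 - (1/2)q_K)q_K - 23q_K.
Leader FOC: 76 - q_K = 0, so q_K = 76.
Then q_C = (140 - 76)/2 = 32.

32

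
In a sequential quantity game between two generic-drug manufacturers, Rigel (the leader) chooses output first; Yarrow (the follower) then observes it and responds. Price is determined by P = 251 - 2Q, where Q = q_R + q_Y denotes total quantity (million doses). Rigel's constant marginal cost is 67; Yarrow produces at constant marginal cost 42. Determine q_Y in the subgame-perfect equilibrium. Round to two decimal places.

Solve by backward induction. Given q_R, the follower Yarrow maximises π_Y = (251 - 2q_R - 2q_Y)q_Y - 42q_Y.
Follower FOC: 209 - 2q_R - 4q_Y = 0, so q_Y(q_R) = (209 - 2q_R)/4.
The leader anticipates this reaction. Substituting into P = 251 - 2Q gives P = 293/2 - q_R, so π_R = (293/2 - q_R)q_R - 67q_R.
Leader FOC: 159/2 - 2q_R = 0, so q_R = 159/4.
Then q_Y = (209 - 2·(159/4))/4 = 259/8.

32.38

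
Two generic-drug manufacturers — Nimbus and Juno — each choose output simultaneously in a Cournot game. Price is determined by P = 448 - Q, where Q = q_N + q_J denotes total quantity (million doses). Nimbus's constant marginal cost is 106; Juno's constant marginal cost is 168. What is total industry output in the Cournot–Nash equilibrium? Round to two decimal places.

207.33

Nimbus's profit: π_N = (448 - Q)q_N - (106q_N). Setting ∂π_N/∂q_N = 0: 342 - 2q_N - (q_J) = 0.
Juno's profit: π_J = (448 - Q)q_J - (168q_J). Setting ∂π_J/∂q_J = 0: 280 - 2q_J - (q_N) = 0.
So q_N = (342 - q_J)/2 and q_J = (280 - q_N)/2.
Substituting one into the other gives q_N = 404/3 and q_J = 218/3.
Total output Q = 404/3 + 218/3 = 622/3.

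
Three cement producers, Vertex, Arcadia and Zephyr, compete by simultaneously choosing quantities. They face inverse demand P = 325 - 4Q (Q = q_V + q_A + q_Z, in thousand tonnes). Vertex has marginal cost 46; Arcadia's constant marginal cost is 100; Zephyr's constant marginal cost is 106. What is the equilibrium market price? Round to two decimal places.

144.25

Vertex's profit: π_V = (325 - 4Q)q_V - (46q_V). Setting ∂π_V/∂q_V = 0: 279 - 8q_V - 4(q_A + q_Z) = 0.
Arcadia's profit: π_A = (325 - 4Q)q_A - (100q_A). Setting ∂π_A/∂q_A = 0: 225 - 8q_A - 4(q_V + q_Z) = 0.
Zephyr's first-order condition: 219 - 8q_Z - 4(q_V + q_A) = 0.
Adding the 3 first-order conditions: 723 − 16Q = 0, so Q = 723/16.
Back-substituting: q_V = (279 − 723/4)/4 = 393/16, q_A = (225 − 723/4)/4 = 177/16, q_Z = (219 − 723/4)/4 = 153/16.
Total output Q = 723/16, so price P = 325 - 4·(723/16) = 577/4.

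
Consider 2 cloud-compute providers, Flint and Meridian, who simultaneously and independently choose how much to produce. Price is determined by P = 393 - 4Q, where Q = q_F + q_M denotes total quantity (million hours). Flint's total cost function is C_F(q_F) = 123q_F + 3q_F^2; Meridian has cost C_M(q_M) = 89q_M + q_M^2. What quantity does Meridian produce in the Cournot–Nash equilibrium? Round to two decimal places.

Flint's profit: π_F = (393 - 4Q)q_F - (123q_F + 3q_F²). Setting ∂π_F/∂q_F = 0: 270 - 14q_F - 4(q_M) = 0.
Meridian's profit: π_M = (393 - 4Q)q_M - (89q_M + q_M²). Setting ∂π_M/∂q_M = 0: 304 - 10q_M - 4(q_F) = 0.
So q_F = (270 - 4q_M)/14 and q_M = (304 - 4q_F)/10.
Solving the pair: q_F = 371/31, q_M = 794/31.

25.61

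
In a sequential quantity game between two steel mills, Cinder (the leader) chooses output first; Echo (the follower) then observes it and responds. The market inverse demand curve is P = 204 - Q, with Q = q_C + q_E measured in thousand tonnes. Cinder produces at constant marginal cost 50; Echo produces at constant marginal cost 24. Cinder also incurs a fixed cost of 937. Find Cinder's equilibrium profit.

1111

The follower Echo best-responds to any q_C: π_E = (204 - Q)q_E - 24q_E.
Follower FOC: 180 - q_C - 2q_E = 0, so q_E(q_C) = (180 - q_C)/2.
Cinder substitutes q_E(q_C) into its own profit: π_C = q_C(204 - q_C - (180 - q_C)/2) - 50q_C = (114 - (1/2)q_C)q_C - 50q_C.
Leader FOC: 64 - q_C = 0, so q_C = 64.
Then q_E = (180 - 64)/2 = 58.
Price P = 204 - 122 = 82.
Cinder's profit: (82 - 50)·64 - 937 = 1111.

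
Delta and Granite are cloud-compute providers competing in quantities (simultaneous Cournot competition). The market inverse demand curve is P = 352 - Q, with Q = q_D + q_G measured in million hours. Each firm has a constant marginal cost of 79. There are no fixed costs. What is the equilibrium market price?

A representative firm's profit is π_i = q_i(352 - Q) - 79q_i.
Setting ∂π_i/∂q_i = 0 with rivals' quantities fixed: 273 - 2q_i - q_j = 0.
With identical firms every q_j equals q_i, so q_j = q_i and 273 = 3q_i, giving q_i = 91.
Total output Q = 182, so price P = 352 - 182 = 170.

170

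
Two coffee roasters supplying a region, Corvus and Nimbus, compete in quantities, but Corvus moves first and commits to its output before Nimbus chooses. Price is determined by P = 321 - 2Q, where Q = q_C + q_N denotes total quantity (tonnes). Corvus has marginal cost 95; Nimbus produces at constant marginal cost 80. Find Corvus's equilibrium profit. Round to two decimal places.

The follower Nimbus best-responds to any q_C: π_N = (321 - 2Q)q_N - 80q_N.
Follower FOC: 241 - 2q_C - 4q_N = 0, so q_N(q_C) = (241 - 2q_C)/4.
Corvus substitutes q_N(q_C) into its own profit: π_C = q_C(321 - 2q_C - (241 - 2q_C)/2) - 95q_C = (401/2 - q_C)q_C - 95q_C.
Leader FOC: 211/2 - 2q_C = 0, so q_C = 211/4.
Then q_N = (241 - 2·(211/4))/4 = 271/8.
Price P = 321 - 2·(693/8) = 591/4.
Corvus's profit: (591/4 - 95)·(211/4) = 2782.5625.

2782.56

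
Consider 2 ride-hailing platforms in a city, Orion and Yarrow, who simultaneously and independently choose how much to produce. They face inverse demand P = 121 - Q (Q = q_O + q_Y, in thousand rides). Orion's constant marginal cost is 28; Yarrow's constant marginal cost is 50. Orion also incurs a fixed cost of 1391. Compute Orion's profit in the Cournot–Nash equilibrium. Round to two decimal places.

78.44

Orion's profit: π_O = (121 - Q)q_O - (28q_O). Setting ∂π_O/∂q_O = 0: 93 - 2q_O - (q_Y) = 0.
Yarrow's profit: π_Y = (121 - Q)q_Y - (50q_Y). Setting ∂π_Y/∂q_Y = 0: 71 - 2q_Y - (q_O) = 0.
Rearranging gives the reaction functions q_O = (93 - q_Y)/2 and q_Y = (71 - q_O)/2.
Solving the pair: q_O = 115/3, q_Y = 49/3.
Price P = 121 - 164/3 = 199/3.
Orion's profit: (199/3 - 28)·(115/3) - 1391 = 706/9.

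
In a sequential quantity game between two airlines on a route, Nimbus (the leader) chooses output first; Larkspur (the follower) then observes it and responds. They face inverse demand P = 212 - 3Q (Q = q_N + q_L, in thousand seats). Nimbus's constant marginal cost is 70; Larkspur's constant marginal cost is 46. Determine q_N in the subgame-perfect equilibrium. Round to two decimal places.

19.67

The follower Larkspur best-responds to any q_N: π_L = (212 - 3Q)q_L - 46q_L.
∂π_L/∂q_L = 166 - 3q_N - 6q_L = 0 gives the reaction function q_L = (166 - 3q_N)/6.
The leader anticipates this reaction. Substituting into P = 212 - 3Q gives P = 129 - (3/2)q_N, so π_N = (129 - (3/2)q_N)q_N - 70q_N.
Leader FOC: 59 - 3q_N = 0, so q_N = 59/3.
Then q_L = (166 - 3·(59/3))/6 = 107/6.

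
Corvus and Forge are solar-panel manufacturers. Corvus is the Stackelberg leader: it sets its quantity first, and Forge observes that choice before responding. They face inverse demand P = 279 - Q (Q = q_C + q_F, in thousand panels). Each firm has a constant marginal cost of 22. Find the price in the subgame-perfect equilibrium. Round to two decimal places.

86.25

Solve by backward induction. Given q_C, the follower Forge maximises π_F = (279 - q_C - q_F)q_F - 22q_F.
Setting the follower's marginal profit to zero, 257 - q_C - 2q_F = 0, i.e. q_F = (257 - q_C)/2.
Corvus substitutes q_F(q_C) into its own profit: π_C = q_C(279 - q_C - (257 - q_C)/2) - 22q_C = (301/2 - (1/2)q_C)q_C - 22q_C.
Maximising: ∂π_C/∂q_C = 257/2 - q_C = 0, giving q_C = 257/2.
Then q_F = (257 - 257/2)/2 = 257/4.
Total output Q = 771/4, so price P = 279 - 771/4 = 345/4.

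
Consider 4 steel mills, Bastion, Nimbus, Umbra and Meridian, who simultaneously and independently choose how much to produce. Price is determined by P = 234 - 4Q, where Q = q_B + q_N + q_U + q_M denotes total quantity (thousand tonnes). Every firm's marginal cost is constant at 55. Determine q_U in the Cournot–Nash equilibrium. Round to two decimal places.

A representative firm's profit is π_i = q_i(234 - 4Q) - 55q_i.
First-order condition (treating rivals' output as given): 179 - 8q_i - 4·Σ_{j≠i} q_j = 0.
By symmetry each firm produces the same amount; substituting Σ_{j≠i} q_j = 3q_i yields q_i = 179/20.

8.95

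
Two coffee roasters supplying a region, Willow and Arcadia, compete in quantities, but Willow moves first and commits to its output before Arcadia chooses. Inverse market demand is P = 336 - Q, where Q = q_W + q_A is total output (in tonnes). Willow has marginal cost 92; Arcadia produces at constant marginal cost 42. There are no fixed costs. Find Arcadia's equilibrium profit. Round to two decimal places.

9702.25

The follower Arcadia best-responds to any q_W: π_A = (336 - Q)q_A - 42q_A.
Follower FOC: 294 - q_W - 2q_A = 0, so q_A(q_W) = (294 - q_W)/2.
The leader anticipates this reaction. Substituting into P = 336 - Q gives P = 189 - (1/2)q_W, so π_W = (189 - (1/2)q_W)q_W - 92q_W.
Leader FOC: 97 - q_W = 0, so q_W = 97.
Then q_A = (294 - 97)/2 = 197/2.
Price P = 336 - 391/2 = 281/2.
Arcadia's profit: (281/2 - 42)·(197/2) = 9702.2500.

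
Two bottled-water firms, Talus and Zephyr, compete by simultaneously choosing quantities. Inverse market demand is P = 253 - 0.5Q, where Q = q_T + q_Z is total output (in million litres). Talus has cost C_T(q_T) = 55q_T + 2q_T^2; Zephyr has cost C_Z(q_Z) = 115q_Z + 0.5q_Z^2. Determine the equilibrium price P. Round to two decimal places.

205.92

Talus's profit: π_T = (253 - 0.5Q)q_T - (55q_T + 2q_T²). Setting ∂π_T/∂q_T = 0: 198 - 5q_T - (1/2)(q_Z) = 0.
Zephyr's profit: π_Z = (253 - 0.5Q)q_Z - (115q_Z + (1/2)q_Z²). Setting ∂π_Z/∂q_Z = 0: 138 - 2q_Z - (1/2)(q_T) = 0.
So q_T = (198 - (1/2)q_Z)/5 and q_Z = (138 - (1/2)q_T)/2.
Substituting one into the other gives q_T = 436/13 and q_Z = 788/13.
Total output Q = 1224/13, so price P = 253 - (1/2)·(1224/13) = 205.9231.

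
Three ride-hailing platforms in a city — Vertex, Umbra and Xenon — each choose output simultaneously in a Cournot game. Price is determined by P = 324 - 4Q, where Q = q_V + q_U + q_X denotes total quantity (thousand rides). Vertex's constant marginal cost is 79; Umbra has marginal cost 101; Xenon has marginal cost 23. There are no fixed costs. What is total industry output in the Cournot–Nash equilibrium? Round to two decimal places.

Vertex's profit: π_V = (324 - 4Q)q_V - (79q_V). Setting ∂π_V/∂q_V = 0: 245 - 8q_V - 4(q_U + q_X) = 0.
Umbra's profit: π_U = (324 - 4Q)q_U - (101q_U). Setting ∂π_U/∂q_U = 0: 223 - 8q_U - 4(q_V + q_X) = 0.
Xenon's first-order condition: 301 - 8q_X - 4(q_V + q_U) = 0.
Adding the 3 first-order conditions: 769 − 16Q = 0, so Q = 769/16.
Back-substituting: q_V = (245 − 769/4)/4 = 211/16, q_U = (223 − 769/4)/4 = 123/16, q_X = (301 − 769/4)/4 = 435/16.
Total output Q = 211/16 + 123/16 + 435/16 = 769/16.

48.06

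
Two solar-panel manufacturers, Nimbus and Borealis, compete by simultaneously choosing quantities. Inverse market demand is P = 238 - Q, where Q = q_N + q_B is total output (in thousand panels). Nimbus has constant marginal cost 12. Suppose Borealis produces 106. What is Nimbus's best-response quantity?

60

With the rival's output fixed at 106, Nimbus's profit is π_N = (238 - 106 - q_N)q_N - (12q_N) = (132 - q_N)q_N - (12q_N).
∂π_N/∂q_N = 120 - 2q_N = 0, so q_N = 60.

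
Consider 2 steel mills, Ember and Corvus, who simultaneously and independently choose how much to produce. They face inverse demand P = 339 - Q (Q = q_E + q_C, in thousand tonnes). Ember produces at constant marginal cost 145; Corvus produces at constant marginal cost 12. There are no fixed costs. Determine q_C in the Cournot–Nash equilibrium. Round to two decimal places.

Ember's profit: π_E = (339 - Q)q_E - (145q_E). Setting ∂π_E/∂q_E = 0: 194 - 2q_E - (q_C) = 0.
Corvus's first-order condition: 327 - 2q_C - (q_E) = 0.
So q_E = (194 - q_C)/2 and q_C = (327 - q_E)/2.
Substituting one into the other gives q_E = 61/3 and q_C = 460/3.

153.33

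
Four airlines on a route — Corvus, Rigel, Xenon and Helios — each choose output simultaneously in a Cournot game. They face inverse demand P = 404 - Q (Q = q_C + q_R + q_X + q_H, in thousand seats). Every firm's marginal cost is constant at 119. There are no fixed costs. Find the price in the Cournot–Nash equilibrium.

176

A representative firm's profit is π_i = q_i(404 - Q) - 119q_i.
Setting ∂π_i/∂q_i = 0 with rivals' quantities fixed: 285 - 2q_i - Σ_{j≠i} q_j = 0.
By symmetry each firm produces the same amount; substituting Σ_{j≠i} q_j = 3q_i yields q_i = 285/5 = 57.
Total output Q = 228, so price P = 404 - 228 = 176.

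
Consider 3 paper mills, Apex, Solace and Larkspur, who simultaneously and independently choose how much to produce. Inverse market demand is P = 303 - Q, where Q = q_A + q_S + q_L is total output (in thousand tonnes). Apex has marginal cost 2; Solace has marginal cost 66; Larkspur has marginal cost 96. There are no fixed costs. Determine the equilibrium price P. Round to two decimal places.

116.75

Apex's profit: π_A = (303 - Q)q_A - (2q_A). Setting ∂π_A/∂q_A = 0: 301 - 2q_A - (q_S + q_L) = 0.
Solace's profit: π_S = (303 - Q)q_S - (66q_S). Setting ∂π_S/∂q_S = 0: 237 - 2q_S - (q_A + q_L) = 0.
Larkspur's profit: π_L = (303 - Q)q_L - (96q_L). Setting ∂π_L/∂q_L = 0: 207 - 2q_L - (q_A + q_S) = 0.
Adding the 3 conditions: 745 − 2Q − 2Q = 0, i.e. Q = 745/4.
Back-substituting: q_A = (301 − 745/4) = 459/4, q_S = (237 − 745/4) = 203/4, q_L = (207 − 745/4) = 83/4.
Total output Q = 745/4, so price P = 303 - 745/4 = 467/4.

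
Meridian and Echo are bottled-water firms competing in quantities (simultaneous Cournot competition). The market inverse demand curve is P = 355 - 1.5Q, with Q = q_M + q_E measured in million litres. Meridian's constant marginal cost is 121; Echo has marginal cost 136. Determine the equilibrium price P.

204

Meridian's profit: π_M = (355 - 1.5Q)q_M - (121q_M). Setting ∂π_M/∂q_M = 0: 234 - 3q_M - (3/2)(q_E) = 0.
Echo's first-order condition: 219 - 3q_E - (3/2)(q_M) = 0.
Best responses: q_M = (234 - (3/2)q_E)/3, q_E = (219 - (3/2)q_M)/3.
Solving the pair: q_M = 166/3, q_E = 136/3.
Total output Q = 302/3, so price P = 355 - (3/2)·(302/3) = 204.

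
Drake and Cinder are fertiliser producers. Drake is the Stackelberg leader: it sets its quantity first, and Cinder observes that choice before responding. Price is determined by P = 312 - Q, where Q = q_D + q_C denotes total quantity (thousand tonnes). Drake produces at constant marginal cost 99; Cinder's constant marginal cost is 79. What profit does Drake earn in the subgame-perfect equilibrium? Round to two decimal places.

The follower Cinder best-responds to any q_D: π_C = (312 - Q)q_C - 79q_C.
Setting the follower's marginal profit to zero, 233 - q_D - 2q_C = 0, i.e. q_C = (233 - q_D)/2.
The leader anticipates this reaction. Substituting into P = 312 - Q gives P = 391/2 - (1/2)q_D, so π_D = (391/2 - (1/2)q_D)q_D - 99q_D.
Leader FOC: 193/2 - q_D = 0, so q_D = 193/2.
Then q_C = (233 - 193/2)/2 = 273/4.
Price P = 312 - 659/4 = 589/4.
Drake's profit: (589/4 - 99)·(193/2) = 4656.1250.

4656.13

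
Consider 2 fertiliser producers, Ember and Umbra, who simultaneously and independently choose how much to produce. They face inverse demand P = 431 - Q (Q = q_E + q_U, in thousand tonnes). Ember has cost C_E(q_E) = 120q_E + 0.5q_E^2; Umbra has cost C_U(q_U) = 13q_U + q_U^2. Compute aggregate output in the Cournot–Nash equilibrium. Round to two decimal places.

160.82

Ember's profit: π_E = (431 - Q)q_E - (120q_E + (1/2)q_E²). Setting ∂π_E/∂q_E = 0: 311 - 3q_E - (q_U) = 0.
Umbra's first-order condition: 418 - 4q_U - (q_E) = 0.
So q_E = (311 - q_U)/3 and q_U = (418 - q_E)/4.
Solving the pair: q_E = 826/11, q_U = 943/11.
Total output Q = 826/11 + 943/11 = 1769/11.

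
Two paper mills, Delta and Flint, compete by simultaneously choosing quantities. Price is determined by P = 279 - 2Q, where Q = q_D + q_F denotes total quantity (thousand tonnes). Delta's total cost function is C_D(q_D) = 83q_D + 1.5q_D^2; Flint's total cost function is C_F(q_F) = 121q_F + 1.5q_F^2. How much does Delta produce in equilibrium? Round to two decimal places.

Delta's profit: π_D = (279 - 2Q)q_D - (83q_D + (3/2)q_D²). Setting ∂π_D/∂q_D = 0: 196 - 7q_D - 2(q_F) = 0.
Flint's first-order condition: 158 - 7q_F - 2(q_D) = 0.
So q_D = (196 - 2q_F)/7 and q_F = (158 - 2q_D)/7.
Solving the pair: q_D = 352/15, q_F = 238/15.

23.47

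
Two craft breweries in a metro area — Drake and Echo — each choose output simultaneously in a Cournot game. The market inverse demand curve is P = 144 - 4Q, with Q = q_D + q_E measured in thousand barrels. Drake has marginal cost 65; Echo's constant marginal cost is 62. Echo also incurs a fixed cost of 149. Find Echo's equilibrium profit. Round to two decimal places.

51.69

Drake's profit: π_D = (144 - 4Q)q_D - (65q_D). Setting ∂π_D/∂q_D = 0: 79 - 8q_D - 4(q_E) = 0.
Echo's profit: π_E = (144 - 4Q)q_E - (62q_E). Setting ∂π_E/∂q_E = 0: 82 - 8q_E - 4(q_D) = 0.
So q_D = (79 - 4q_E)/8 and q_E = (82 - 4q_D)/8.
Substituting one into the other gives q_D = 19/3 and q_E = 85/12.
Price P = 144 - 4·(161/12) = 271/3.
Echo's profit: (271/3 - 62)·(85/12) - 149 = 1861/36.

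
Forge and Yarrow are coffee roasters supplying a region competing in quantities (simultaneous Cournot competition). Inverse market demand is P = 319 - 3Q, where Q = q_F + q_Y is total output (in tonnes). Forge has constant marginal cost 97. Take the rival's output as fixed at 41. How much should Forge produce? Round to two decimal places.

With the rival's output fixed at 41, Forge's profit is π_F = (319 - 3·41 - 3q_F)q_F - (97q_F) = (196 - 3q_F)q_F - (97q_F).
∂π_F/∂q_F = 99 - 6q_F = 0, so q_F = 33/2.

16.50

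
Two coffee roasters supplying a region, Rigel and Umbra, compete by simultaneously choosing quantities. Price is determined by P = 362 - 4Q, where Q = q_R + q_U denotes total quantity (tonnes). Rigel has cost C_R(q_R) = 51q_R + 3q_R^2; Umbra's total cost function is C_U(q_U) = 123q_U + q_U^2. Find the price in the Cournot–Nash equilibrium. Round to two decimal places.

224.71

Rigel's profit: π_R = (362 - 4Q)q_R - (51q_R + 3q_R²). Setting ∂π_R/∂q_R = 0: 311 - 14q_R - 4(q_U) = 0.
Umbra's profit: π_U = (362 - 4Q)q_U - (123q_U + q_U²). Setting ∂π_U/∂q_U = 0: 239 - 10q_U - 4(q_R) = 0.
Best responses: q_R = (311 - 4q_U)/14, q_U = (239 - 4q_R)/10.
Substituting one into the other gives q_R = 1077/62 and q_U = 1051/62.
Total output Q = 1064/31, so price P = 362 - 4·(1064/31) = 224.7097.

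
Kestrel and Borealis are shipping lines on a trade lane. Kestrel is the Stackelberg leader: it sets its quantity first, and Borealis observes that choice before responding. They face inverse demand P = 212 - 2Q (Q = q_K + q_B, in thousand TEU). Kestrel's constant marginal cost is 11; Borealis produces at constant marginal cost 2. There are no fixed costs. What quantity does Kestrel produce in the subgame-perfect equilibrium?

48

Solve by backward induction. Given q_K, the follower Borealis maximises π_B = (212 - 2q_K - 2q_B)q_B - 2q_B.
∂π_B/∂q_B = 210 - 2q_K - 4q_B = 0 gives the reaction function q_B = (210 - 2q_K)/4.
Kestrel substitutes q_B(q_K) into its own profit: π_K = q_K(212 - 2q_K - (210 - 2q_K)/2) - 11q_K = (107 - q_K)q_K - 11q_K.
The leader's first-order condition 96 - 2q_K = 0 yields q_K = 48.
Then q_B = (210 - 2·48)/4 = 57/2.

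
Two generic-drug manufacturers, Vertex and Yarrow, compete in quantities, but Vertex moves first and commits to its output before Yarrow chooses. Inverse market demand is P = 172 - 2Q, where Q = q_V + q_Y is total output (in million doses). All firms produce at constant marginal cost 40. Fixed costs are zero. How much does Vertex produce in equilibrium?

The follower Yarrow best-responds to any q_V: π_Y = (172 - 2Q)q_Y - 40q_Y.
Follower FOC: 132 - 2q_V - 4q_Y = 0, so q_Y(q_V) = (132 - 2q_V)/4.
The leader anticipates this reaction. Substituting into P = 172 - 2Q gives P = 106 - q_V, so π_V = (106 - q_V)q_V - 40q_V.
Maximising: ∂π_V/∂q_V = 66 - 2q_V = 0, giving q_V = 33.
Then q_Y = (132 - 2·33)/4 = 33/2.

33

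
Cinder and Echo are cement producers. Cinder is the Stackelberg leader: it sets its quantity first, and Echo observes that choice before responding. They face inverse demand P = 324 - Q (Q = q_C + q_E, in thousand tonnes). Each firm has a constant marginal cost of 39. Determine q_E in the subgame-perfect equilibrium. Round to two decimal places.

The follower Echo best-responds to any q_C: π_E = (324 - Q)q_E - 39q_E.
Follower FOC: 285 - q_C - 2q_E = 0, so q_E(q_C) = (285 - q_C)/2.
Cinder substitutes q_E(q_C) into its own profit: π_C = q_C(324 - q_C - (285 - q_C)/2) - 39q_C = (363/2 - (1/2)q_C)q_C - 39q_C.
Leader FOC: 285/2 - q_C = 0, so q_C = 285/2.
Then q_E = (285 - 285/2)/2 = 285/4.

71.25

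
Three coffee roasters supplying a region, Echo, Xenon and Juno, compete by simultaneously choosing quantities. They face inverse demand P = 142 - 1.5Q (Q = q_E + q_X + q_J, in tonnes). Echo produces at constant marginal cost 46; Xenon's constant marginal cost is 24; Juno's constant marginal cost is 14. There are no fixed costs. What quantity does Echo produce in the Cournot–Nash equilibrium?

7

Echo's profit: π_E = (142 - 1.5Q)q_E - (46q_E). Setting ∂π_E/∂q_E = 0: 96 - 3q_E - (3/2)(q_X + q_J) = 0.
Xenon's first-order condition: 118 - 3q_X - (3/2)(q_E + q_J) = 0.
Juno's first-order condition: 128 - 3q_J - (3/2)(q_E + q_X) = 0.
Adding the 3 first-order conditions: 342 − 6Q = 0, so Q = 57.
Back-substituting: q_E = (96 − 171/2)/(3/2) = 7, q_X = (118 − 171/2)/(3/2) = 65/3, q_J = (128 − 171/2)/(3/2) = 85/3.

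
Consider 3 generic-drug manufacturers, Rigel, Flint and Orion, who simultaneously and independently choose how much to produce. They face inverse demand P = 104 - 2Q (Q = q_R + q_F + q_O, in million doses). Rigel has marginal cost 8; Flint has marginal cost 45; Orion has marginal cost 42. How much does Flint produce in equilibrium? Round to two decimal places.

Rigel's profit: π_R = (104 - 2Q)q_R - (8q_R). Setting ∂π_R/∂q_R = 0: 96 - 4q_R - 2(q_F + q_O) = 0.
Flint's first-order condition: 59 - 4q_F - 2(q_R + q_O) = 0.
Orion's first-order condition: 62 - 4q_O - 2(q_R + q_F) = 0.
Adding the 3 first-order conditions: 217 − 8Q = 0, so Q = 217/8.
Back-substituting: q_R = (96 − 217/4)/2 = 167/8, q_F = (59 − 217/4)/2 = 19/8, q_O = (62 − 217/4)/2 = 31/8.

2.38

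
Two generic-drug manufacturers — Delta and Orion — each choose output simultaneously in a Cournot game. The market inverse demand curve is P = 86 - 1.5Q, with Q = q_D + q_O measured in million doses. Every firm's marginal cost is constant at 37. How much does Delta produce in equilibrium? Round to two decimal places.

Each firm earns π_i = (86 - 1.5Q)q_i - 37q_i.
First-order condition (treating rivals' output as given): 49 - 3q_i - (3/2)q_j = 0.
With identical firms every q_j equals q_i, so q_j = q_i and 49 = (9/2)q_i, giving q_i = 98/9.

10.89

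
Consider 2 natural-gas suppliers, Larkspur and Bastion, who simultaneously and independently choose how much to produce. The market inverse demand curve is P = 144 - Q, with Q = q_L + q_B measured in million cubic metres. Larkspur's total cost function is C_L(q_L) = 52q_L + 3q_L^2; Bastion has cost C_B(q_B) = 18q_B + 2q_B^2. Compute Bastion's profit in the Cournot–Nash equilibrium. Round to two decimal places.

Larkspur's profit: π_L = (144 - Q)q_L - (52q_L + 3q_L²). Setting ∂π_L/∂q_L = 0: 92 - 8q_L - (q_B) = 0.
Bastion's first-order condition: 126 - 6q_B - (q_L) = 0.
Rearranging gives the reaction functions q_L = (92 - q_B)/8 and q_B = (126 - q_L)/6.
Solving the pair: q_L = 426/47, q_B = 916/47.
Price P = 144 - 1342/47 = 115.4468.
Bastion's profit: 115.4468·(916/47) - 18·(916/47) - 2(916/47)² = 1139.5057.

1139.51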